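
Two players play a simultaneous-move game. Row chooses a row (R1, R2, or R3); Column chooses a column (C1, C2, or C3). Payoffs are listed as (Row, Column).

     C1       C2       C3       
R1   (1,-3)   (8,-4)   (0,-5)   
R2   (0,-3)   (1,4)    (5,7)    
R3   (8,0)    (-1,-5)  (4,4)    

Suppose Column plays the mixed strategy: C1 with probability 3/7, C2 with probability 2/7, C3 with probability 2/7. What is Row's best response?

Compute Row's expected payoff from each pure strategy against the given mix.
R1: (3/7)·1 + (2/7)·8 + (2/7)·0 = 19/7
R2: (3/7)·0 + (2/7)·1 + (2/7)·5 = 12/7
R3: (3/7)·8 + (2/7)·(-1) + (2/7)·4 = 30/7
Highest expected payoff is 30/7, from R3.

R3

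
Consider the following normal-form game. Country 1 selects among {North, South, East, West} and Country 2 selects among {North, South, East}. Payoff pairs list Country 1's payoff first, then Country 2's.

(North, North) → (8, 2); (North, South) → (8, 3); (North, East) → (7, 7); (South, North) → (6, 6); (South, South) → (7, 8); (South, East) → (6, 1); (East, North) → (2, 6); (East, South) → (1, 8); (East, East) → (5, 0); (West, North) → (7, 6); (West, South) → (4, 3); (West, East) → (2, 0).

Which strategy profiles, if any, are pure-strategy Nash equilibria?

(North, East)

Find each player's best response to every opponent strategy; NE are the intersections.
Country 1's best responses — vs North: North (payoff 8); vs South: North (payoff 8); vs East: North (payoff 7).
Country 2's best responses — vs North: East (payoff 7); vs South: South (payoff 8); vs East: South (payoff 8); vs West: North (payoff 6).
The only mutual best response is (North, East); neither player gains by switching there.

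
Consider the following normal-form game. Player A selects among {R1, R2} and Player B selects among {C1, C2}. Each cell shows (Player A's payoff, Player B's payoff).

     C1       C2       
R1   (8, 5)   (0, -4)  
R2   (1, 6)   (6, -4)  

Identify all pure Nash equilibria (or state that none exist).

(R1, C1)

Check mutual best responses: a cell is a NE iff neither player can gain by unilaterally deviating.
Player A's best responses — vs C1: R1 (payoff 8); vs C2: R2 (payoff 6).
Player B's best responses — vs R1: C1 (payoff 5); vs R2: C1 (payoff 6).
The only mutual best response is (R1, C1); neither player gains by switching there.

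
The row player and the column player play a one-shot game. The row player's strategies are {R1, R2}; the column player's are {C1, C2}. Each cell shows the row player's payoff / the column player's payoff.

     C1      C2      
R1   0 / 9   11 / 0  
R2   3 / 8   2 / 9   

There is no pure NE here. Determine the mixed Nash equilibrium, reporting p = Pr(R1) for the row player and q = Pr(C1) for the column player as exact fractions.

In a mixed NE each player is indifferent between their pure strategies, so the opponent's mix sets the indifference.
The column player indifferent between C1 and C2: p·9 + (1−p)·8 = p·0 + (1−p)·9 ⟹ 8 + 1p = 9 + (-9)p ⟹ p = 1/10.
The row player indifferent between R1 and R2: q·0 + (1−q)·11 = q·3 + (1−q)·2 ⟹ 11 + (-11)q = 2 + 1q ⟹ q = 3/4.

p = 1/10, q = 3/4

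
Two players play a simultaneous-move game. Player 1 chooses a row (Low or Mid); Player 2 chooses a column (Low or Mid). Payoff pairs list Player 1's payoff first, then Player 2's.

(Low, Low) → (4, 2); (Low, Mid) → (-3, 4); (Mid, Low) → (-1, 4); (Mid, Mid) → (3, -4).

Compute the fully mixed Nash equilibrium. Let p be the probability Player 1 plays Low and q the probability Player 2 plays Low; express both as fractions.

In a mixed NE each player is indifferent between their pure strategies, so the opponent's mix sets the indifference.
Player 2 indifferent between Low and Mid: p·2 + (1−p)·4 = p·4 + (1−p)·(-4) ⟹ 4 + (-2)p = (-4) + 8p ⟹ p = 4/5.
Player 1 indifferent between Low and Mid: q·4 + (1−q)·(-3) = q·(-1) + (1−q)·3 ⟹ (-3) + 7q = 3 + (-4)q ⟹ q = 6/11.

p = 4/5, q = 6/11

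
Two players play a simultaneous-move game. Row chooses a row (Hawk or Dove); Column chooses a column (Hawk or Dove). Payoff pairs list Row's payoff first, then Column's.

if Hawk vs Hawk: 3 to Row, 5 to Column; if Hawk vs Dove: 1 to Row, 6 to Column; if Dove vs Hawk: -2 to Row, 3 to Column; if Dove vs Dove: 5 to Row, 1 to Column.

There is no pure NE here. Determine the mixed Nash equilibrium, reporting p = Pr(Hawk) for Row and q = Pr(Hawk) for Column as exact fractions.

Each player's mixing probability is pinned down by making the *other* player indifferent.
Column indifferent between Hawk and Dove: p·5 + (1−p)·3 = p·6 + (1−p)·1 ⟹ 3 + 2p = 1 + 5p ⟹ p = 2/3.
Row indifferent between Hawk and Dove: q·3 + (1−q)·1 = q·(-2) + (1−q)·5 ⟹ 1 + 2q = 5 + (-7)q ⟹ q = 4/9.

p = 2/3, q = 4/9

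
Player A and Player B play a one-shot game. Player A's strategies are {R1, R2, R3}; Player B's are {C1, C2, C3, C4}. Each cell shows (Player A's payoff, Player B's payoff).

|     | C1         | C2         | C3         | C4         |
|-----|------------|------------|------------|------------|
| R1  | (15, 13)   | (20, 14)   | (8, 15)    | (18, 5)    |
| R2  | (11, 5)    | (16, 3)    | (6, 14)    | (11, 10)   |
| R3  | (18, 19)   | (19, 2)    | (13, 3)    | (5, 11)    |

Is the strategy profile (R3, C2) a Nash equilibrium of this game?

Holding Player B at C2: Player A gets 19 from R3 but could get 20 by switching to R1. Player A has a profitable deviation.

No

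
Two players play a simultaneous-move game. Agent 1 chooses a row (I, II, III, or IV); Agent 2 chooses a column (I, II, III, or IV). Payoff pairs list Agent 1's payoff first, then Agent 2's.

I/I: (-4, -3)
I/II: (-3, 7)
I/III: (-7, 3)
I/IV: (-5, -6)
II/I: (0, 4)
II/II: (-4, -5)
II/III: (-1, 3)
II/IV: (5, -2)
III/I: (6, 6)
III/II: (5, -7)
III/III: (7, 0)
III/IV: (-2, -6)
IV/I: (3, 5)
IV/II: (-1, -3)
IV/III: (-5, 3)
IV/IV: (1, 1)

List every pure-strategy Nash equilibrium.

(III, I)

Check mutual best responses: a cell is a NE iff neither player can gain by unilaterally deviating.
Agent 1's best responses — vs I: III (payoff 6); vs II: III (payoff 5); vs III: III (payoff 7); vs IV: II (payoff 5).
Agent 2's best responses — vs I: II (payoff 7); vs II: I (payoff 4); vs III: I (payoff 6); vs IV: I (payoff 5).
The only mutual best response is (III, I); neither player gains by switching there.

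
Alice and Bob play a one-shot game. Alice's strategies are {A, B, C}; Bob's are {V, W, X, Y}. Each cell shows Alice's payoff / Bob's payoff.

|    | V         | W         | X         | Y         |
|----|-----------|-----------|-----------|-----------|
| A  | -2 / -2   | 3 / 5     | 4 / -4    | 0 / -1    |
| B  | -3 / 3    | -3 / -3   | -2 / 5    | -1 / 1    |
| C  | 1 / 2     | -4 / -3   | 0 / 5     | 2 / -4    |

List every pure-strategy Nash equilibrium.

(A, W)

A profile is a Nash equilibrium when each player is best-responding to the other.
Alice's best responses — vs V: C (payoff 1); vs W: A (payoff 3); vs X: A (payoff 4); vs Y: C (payoff 2).
Bob's best responses — vs A: W (payoff 5); vs B: X (payoff 5); vs C: X (payoff 5).
The only mutual best response is (A, W); neither player gains by switching there.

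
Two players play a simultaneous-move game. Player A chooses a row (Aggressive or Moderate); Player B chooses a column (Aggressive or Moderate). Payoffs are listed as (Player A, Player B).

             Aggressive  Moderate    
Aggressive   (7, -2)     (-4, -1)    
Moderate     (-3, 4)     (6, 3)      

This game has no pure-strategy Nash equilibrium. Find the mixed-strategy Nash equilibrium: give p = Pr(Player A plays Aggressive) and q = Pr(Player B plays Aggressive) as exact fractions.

In a mixed NE each player is indifferent between their pure strategies, so the opponent's mix sets the indifference.
Player B indifferent between Aggressive and Moderate: p·(-2) + (1−p)·4 = p·(-1) + (1−p)·3 ⟹ 4 + (-6)p = 3 + (-4)p ⟹ p = 1/2.
Player A indifferent between Aggressive and Moderate: q·7 + (1−q)·(-4) = q·(-3) + (1−q)·6 ⟹ (-4) + 11q = 6 + (-9)q ⟹ q = 1/2.

p = 1/2, q = 1/2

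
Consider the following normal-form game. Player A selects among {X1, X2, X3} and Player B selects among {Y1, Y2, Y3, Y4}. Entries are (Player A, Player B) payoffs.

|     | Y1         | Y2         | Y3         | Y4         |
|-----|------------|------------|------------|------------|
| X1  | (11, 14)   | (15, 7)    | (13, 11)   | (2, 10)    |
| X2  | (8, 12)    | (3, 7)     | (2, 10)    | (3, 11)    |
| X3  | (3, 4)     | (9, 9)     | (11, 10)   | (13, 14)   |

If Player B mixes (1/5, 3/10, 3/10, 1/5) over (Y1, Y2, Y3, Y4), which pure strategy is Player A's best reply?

X1

Compute Player A's expected payoff from each pure strategy against the given mix.
X1: (1/5)·11 + (3/10)·15 + (3/10)·13 + (1/5)·2 = 11
X2: (1/5)·8 + (3/10)·3 + (3/10)·2 + (1/5)·3 = 37/10
X3: (1/5)·3 + (3/10)·9 + (3/10)·11 + (1/5)·13 = 46/5
Highest expected payoff is 11, from X1.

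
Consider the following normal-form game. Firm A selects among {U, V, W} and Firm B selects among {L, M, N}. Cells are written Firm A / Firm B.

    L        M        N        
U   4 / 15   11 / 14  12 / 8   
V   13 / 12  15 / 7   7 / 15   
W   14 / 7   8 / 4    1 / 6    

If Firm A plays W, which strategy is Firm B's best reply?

L

With Firm A fixed at W, Firm B's payoffs are: L → 7, M → 4, N → 6.
The maximum is 7, achieved by L.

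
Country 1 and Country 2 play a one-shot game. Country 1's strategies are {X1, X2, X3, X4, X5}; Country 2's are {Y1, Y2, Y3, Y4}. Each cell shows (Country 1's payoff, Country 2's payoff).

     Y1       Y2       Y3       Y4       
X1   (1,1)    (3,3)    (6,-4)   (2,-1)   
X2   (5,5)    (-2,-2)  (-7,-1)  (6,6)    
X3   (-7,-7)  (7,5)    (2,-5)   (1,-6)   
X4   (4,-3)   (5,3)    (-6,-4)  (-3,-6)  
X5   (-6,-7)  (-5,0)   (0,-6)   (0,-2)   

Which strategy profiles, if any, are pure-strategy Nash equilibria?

(X2, Y4) and (X3, Y2)

Check mutual best responses: a cell is a NE iff neither player can gain by unilaterally deviating.
Country 1's best responses — vs Y1: X2 (payoff 5); vs Y2: X3 (payoff 7); vs Y3: X1 (payoff 6); vs Y4: X2 (payoff 6).
Country 2's best responses — vs X1: Y2 (payoff 3); vs X2: Y4 (payoff 6); vs X3: Y2 (payoff 5); vs X4: Y2 (payoff 3); vs X5: Y2 (payoff 0).
Mutual best responses occur at (X2, Y4) and (X3, Y2); at each, neither player gains by switching.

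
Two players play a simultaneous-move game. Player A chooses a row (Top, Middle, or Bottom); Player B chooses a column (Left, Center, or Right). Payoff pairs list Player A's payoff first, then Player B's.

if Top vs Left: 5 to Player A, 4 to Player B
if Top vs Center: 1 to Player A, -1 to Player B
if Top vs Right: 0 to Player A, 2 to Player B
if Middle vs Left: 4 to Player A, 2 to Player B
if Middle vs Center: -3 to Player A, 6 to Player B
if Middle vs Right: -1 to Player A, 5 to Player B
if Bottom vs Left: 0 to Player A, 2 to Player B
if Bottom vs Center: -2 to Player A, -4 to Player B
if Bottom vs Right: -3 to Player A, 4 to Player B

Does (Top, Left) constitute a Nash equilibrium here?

Holding Player B at Left: Player A gets 5 from Top, versus 4 from Middle, 0 from Bottom. No profitable deviation for Player A.
Holding Player A at Top: Player B gets 4 from Left, versus -1 from Center, 2 from Right. No profitable deviation for Player B either.

Yes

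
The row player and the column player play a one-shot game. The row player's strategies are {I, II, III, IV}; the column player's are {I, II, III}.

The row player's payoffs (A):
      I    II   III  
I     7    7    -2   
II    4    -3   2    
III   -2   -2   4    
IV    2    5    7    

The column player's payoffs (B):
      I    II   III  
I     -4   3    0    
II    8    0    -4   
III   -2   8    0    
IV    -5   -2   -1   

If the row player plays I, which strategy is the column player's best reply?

With the row player fixed at I, the column player's payoffs are: I → -4, II → 3, III → 0.
The maximum is 3, achieved by II.

II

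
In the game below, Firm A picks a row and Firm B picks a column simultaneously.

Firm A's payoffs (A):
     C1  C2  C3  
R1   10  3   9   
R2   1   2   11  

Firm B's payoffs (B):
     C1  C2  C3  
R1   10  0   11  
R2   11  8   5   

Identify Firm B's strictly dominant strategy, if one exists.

Check whether one of Firm B's strategies beats all alternatives regardless of what the opponent does.
C1 is not dominant: against R1, C3 gives 11 > 10.
C2 is not dominant: against R1, C1 gives 10 > 0.
C3 is not dominant: against R2, C1 gives 11 > 5.
No single strategy is best against every opponent action.

No strictly dominant strategy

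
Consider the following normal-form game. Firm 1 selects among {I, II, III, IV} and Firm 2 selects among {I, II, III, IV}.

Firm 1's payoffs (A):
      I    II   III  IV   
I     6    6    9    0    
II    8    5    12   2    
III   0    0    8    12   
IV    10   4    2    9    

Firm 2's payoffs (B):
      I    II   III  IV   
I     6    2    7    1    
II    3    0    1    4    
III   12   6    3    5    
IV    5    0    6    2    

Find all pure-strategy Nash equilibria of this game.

Find each player's best response to every opponent strategy; NE are the intersections.
Firm 1's best responses — vs I: IV (payoff 10); vs II: I (payoff 6); vs III: II (payoff 12); vs IV: III (payoff 12).
Firm 2's best responses — vs I: III (payoff 7); vs II: IV (payoff 4); vs III: I (payoff 12); vs IV: III (payoff 6).
No cell has both players best-responding. For instance, Firm 1's best reply to II is I, but against I Firm 2 prefers III over II.

No pure-strategy Nash equilibrium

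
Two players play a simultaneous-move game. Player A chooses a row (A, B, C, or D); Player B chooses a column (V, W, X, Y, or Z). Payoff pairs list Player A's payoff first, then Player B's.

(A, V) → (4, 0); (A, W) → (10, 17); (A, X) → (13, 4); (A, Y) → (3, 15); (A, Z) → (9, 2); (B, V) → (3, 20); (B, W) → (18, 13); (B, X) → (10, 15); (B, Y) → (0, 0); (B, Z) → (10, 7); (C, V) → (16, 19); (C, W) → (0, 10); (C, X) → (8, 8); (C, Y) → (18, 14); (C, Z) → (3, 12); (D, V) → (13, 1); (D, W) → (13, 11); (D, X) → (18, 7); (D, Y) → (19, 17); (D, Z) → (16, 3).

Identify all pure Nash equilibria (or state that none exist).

(C, V) and (D, Y)

Check mutual best responses: a cell is a NE iff neither player can gain by unilaterally deviating.
Player A's best responses — vs V: C (payoff 16); vs W: B (payoff 18); vs X: D (payoff 18); vs Y: D (payoff 19); vs Z: D (payoff 16).
Player B's best responses — vs A: W (payoff 17); vs B: V (payoff 20); vs C: V (payoff 19); vs D: Y (payoff 17).
Mutual best responses occur at (C, V) and (D, Y); at each, neither player gains by switching.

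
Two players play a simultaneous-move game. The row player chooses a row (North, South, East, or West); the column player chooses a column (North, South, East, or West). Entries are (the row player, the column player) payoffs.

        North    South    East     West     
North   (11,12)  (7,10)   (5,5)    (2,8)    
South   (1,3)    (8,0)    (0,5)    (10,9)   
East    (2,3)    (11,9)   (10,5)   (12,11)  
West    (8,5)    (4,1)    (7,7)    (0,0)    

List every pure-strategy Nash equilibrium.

Check mutual best responses: a cell is a NE iff neither player can gain by unilaterally deviating.
The row player's best responses — vs North: North (payoff 11); vs South: East (payoff 11); vs East: East (payoff 10); vs West: East (payoff 12).
The column player's best responses — vs North: North (payoff 12); vs South: West (payoff 9); vs East: West (payoff 11); vs West: East (payoff 7).
Mutual best responses occur at (North, North) and (East, West); at each, neither player gains by switching.

(North, North) and (East, West)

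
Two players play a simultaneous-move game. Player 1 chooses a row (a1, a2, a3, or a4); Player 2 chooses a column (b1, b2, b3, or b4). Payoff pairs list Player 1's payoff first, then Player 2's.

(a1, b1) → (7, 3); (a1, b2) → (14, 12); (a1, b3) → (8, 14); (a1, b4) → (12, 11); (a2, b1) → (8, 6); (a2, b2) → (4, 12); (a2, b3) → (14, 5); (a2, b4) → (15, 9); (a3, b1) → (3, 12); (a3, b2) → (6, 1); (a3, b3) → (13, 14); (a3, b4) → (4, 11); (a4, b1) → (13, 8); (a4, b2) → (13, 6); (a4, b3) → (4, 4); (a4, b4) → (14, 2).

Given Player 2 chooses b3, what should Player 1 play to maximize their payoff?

a2

With Player 2 fixed at b3, Player 1's payoffs are: a1 → 8, a2 → 14, a3 → 13, a4 → 4.
The maximum is 14, achieved by a2.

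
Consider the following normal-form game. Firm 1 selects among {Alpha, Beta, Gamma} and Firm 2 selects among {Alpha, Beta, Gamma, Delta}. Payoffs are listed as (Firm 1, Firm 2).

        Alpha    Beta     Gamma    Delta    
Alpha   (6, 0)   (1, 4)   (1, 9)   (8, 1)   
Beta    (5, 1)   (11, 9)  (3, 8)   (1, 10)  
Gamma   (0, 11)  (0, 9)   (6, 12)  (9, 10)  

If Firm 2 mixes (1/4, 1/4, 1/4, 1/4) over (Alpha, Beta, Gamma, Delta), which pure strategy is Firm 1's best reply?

Beta

Firm 1's best reply maximizes expected payoff against the mix.
Alpha: (1/4)·6 + (1/4)·1 + (1/4)·1 + (1/4)·8 = 4
Beta: (1/4)·5 + (1/4)·11 + (1/4)·3 + (1/4)·1 = 5
Gamma: (1/4)·0 + (1/4)·0 + (1/4)·6 + (1/4)·9 = 15/4
Highest expected payoff is 5, from Beta.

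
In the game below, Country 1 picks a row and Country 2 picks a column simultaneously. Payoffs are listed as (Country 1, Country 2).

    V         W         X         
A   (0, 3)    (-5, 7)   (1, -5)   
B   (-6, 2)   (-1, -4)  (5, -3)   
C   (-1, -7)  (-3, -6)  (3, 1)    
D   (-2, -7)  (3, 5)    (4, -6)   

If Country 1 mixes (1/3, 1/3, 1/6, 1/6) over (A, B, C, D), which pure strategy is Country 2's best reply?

W

Compute Country 2's expected payoff from each pure strategy against the given mix.
V: (1/3)·3 + (1/3)·2 + (1/6)·(-7) + (1/6)·(-7) = -2/3
W: (1/3)·7 + (1/3)·(-4) + (1/6)·(-6) + (1/6)·5 = 5/6
X: (1/3)·(-5) + (1/3)·(-3) + (1/6)·1 + (1/6)·(-6) = -7/2
Highest expected payoff is 5/6, from W.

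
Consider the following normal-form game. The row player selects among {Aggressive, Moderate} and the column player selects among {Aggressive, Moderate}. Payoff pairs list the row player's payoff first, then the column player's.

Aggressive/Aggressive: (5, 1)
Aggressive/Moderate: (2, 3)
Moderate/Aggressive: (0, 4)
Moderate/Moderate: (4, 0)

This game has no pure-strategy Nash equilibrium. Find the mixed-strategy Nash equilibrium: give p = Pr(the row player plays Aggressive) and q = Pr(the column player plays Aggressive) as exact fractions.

In a mixed NE each player is indifferent between their pure strategies, so the opponent's mix sets the indifference.
The column player indifferent between Aggressive and Moderate: p·1 + (1−p)·4 = p·3 + (1−p)·0 ⟹ 4 + (-3)p = 0 + 3p ⟹ p = 2/3.
The row player indifferent between Aggressive and Moderate: q·5 + (1−q)·2 = q·0 + (1−q)·4 ⟹ 2 + 3q = 4 + (-4)q ⟹ q = 2/7.

p = 2/3, q = 2/7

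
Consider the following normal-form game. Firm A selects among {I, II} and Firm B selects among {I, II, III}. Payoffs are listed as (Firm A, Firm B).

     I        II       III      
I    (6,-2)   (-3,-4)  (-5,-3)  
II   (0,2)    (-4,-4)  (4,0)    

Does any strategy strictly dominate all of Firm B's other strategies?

I

Check whether one of Firm B's strategies beats all alternatives regardless of what the opponent does.
I strictly dominates: vs I: -2 > each of {-4, -3}; vs II: 2 > each of {-4, 0}.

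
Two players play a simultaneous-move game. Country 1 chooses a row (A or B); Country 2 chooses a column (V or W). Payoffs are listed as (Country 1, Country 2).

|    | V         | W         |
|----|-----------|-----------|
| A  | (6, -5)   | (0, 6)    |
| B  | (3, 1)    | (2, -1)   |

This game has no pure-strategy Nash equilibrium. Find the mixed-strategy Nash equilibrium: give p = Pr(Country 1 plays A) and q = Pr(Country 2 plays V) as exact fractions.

Each player's mixing probability is pinned down by making the *other* player indifferent.
Country 2 indifferent between V and W: p·(-5) + (1−p)·1 = p·6 + (1−p)·(-1) ⟹ 1 + (-6)p = (-1) + 7p ⟹ p = 2/13.
Country 1 indifferent between A and B: q·6 + (1−q)·0 = q·3 + (1−q)·2 ⟹ 0 + 6q = 2 + 1q ⟹ q = 2/5.

p = 2/13, q = 2/5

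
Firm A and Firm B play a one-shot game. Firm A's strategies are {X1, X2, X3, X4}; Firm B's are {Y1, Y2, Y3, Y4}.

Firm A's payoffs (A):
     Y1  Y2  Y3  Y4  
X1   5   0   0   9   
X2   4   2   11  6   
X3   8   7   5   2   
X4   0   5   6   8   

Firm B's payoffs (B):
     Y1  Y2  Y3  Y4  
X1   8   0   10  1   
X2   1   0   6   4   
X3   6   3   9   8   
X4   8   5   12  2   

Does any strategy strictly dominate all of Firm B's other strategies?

Y3

Check whether one of Firm B's strategies beats all alternatives regardless of what the opponent does.
Y3 strictly dominates: vs X1: 10 > each of {8, 0, 1}; vs X2: 6 > each of {1, 0, 4}; vs X3: 9 > each of {6, 3, 8}; vs X4: 12 > each of {8, 5, 2}.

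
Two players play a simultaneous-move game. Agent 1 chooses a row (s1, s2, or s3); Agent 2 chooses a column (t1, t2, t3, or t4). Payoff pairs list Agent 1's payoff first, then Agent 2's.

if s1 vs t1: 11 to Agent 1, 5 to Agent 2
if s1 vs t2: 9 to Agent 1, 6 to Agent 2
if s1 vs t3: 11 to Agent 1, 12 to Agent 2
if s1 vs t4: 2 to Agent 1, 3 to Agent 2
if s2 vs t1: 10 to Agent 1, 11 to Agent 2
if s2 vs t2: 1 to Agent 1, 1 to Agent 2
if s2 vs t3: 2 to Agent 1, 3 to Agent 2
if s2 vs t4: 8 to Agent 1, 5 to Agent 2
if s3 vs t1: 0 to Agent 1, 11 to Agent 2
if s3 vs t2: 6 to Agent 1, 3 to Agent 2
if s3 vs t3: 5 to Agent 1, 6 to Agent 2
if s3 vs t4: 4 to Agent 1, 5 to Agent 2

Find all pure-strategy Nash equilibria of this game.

Check mutual best responses: a cell is a NE iff neither player can gain by unilaterally deviating.
Agent 1's best responses — vs t1: s1 (payoff 11); vs t2: s1 (payoff 9); vs t3: s1 (payoff 11); vs t4: s2 (payoff 8).
Agent 2's best responses — vs s1: t3 (payoff 12); vs s2: t1 (payoff 11); vs s3: t1 (payoff 11).
The only mutual best response is (s1, t3); neither player gains by switching there.

(s1, t3)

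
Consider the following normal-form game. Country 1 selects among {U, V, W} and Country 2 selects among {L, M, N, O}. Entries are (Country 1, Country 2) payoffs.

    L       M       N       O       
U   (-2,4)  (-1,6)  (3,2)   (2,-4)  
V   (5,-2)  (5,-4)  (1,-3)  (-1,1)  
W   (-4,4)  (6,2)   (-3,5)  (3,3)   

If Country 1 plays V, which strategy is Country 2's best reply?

O

With Country 1 fixed at V, Country 2's payoffs are: L → -2, M → -4, N → -3, O → 1.
The maximum is 1, achieved by O.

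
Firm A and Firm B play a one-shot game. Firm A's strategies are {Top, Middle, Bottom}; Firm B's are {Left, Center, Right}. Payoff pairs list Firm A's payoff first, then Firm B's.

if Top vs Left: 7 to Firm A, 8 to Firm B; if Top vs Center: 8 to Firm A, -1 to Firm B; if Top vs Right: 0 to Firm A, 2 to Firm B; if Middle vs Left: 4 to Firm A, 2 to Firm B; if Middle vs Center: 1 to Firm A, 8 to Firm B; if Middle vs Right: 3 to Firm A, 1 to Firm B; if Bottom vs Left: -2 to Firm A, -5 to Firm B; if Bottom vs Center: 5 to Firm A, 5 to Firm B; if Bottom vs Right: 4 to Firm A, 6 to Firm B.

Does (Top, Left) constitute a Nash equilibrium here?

Yes

Holding Firm B at Left: Firm A gets 7 from Top, versus 4 from Middle, -2 from Bottom. No profitable deviation for Firm A.
Holding Firm A at Top: Firm B gets 8 from Left, versus -1 from Center, 2 from Right. No profitable deviation for Firm B either.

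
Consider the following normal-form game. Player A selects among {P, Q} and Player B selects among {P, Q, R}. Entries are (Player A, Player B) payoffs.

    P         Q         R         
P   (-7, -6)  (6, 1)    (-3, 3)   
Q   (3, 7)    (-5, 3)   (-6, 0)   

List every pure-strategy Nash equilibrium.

(P, R) and (Q, P)

Check mutual best responses: a cell is a NE iff neither player can gain by unilaterally deviating.
Player A's best responses — vs P: Q (payoff 3); vs Q: P (payoff 6); vs R: P (payoff -3).
Player B's best responses — vs P: R (payoff 3); vs Q: P (payoff 7).
Mutual best responses occur at (P, R) and (Q, P); at each, neither player gains by switching.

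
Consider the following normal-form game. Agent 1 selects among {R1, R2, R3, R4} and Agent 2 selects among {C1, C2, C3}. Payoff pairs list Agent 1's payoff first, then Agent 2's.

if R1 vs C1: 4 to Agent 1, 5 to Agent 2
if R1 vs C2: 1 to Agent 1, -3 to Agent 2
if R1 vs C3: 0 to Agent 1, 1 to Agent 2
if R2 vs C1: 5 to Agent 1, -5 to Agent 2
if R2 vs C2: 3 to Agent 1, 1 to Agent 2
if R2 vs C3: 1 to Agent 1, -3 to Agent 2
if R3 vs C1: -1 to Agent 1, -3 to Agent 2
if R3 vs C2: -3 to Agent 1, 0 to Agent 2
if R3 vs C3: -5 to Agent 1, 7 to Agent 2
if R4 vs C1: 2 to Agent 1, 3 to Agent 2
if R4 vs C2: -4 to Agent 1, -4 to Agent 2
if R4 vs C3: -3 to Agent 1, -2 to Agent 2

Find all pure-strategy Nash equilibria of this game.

(R2, C2)

A profile is a Nash equilibrium when each player is best-responding to the other.
Agent 1's best responses — vs C1: R2 (payoff 5); vs C2: R2 (payoff 3); vs C3: R2 (payoff 1).
Agent 2's best responses — vs R1: C1 (payoff 5); vs R2: C2 (payoff 1); vs R3: C3 (payoff 7); vs R4: C1 (payoff 3).
The only mutual best response is (R2, C2); neither player gains by switching there.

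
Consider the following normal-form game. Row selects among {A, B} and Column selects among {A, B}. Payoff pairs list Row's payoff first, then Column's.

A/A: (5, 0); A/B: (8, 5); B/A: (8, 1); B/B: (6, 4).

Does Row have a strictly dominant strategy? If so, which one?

Check whether one of Row's strategies beats all alternatives regardless of what the opponent does.
A is not dominant: against A, B gives 8 > 5.
B is not dominant: against B, A gives 8 > 6.
No single strategy is best against every opponent action.

None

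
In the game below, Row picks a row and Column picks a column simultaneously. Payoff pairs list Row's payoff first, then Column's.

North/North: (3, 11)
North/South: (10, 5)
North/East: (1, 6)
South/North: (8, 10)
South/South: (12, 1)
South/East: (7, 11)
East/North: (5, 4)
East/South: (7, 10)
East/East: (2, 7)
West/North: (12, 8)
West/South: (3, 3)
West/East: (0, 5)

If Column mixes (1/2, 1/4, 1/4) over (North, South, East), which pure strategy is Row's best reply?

South

Row's best reply maximizes expected payoff against the mix.
North: (1/2)·3 + (1/4)·10 + (1/4)·1 = 17/4
South: (1/2)·8 + (1/4)·12 + (1/4)·7 = 35/4
East: (1/2)·5 + (1/4)·7 + (1/4)·2 = 19/4
West: (1/2)·12 + (1/4)·3 + (1/4)·0 = 27/4
Highest expected payoff is 35/4, from South.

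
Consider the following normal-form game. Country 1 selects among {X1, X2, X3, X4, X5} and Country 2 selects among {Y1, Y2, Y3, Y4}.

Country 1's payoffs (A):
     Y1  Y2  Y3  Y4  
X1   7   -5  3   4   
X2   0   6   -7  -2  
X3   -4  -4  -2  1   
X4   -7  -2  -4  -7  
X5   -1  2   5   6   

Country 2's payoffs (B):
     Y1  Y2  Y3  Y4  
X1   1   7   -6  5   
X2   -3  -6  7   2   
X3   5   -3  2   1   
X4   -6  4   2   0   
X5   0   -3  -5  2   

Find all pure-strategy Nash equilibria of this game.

(X5, Y4)

Find each player's best response to every opponent strategy; NE are the intersections.
Country 1's best responses — vs Y1: X1 (payoff 7); vs Y2: X2 (payoff 6); vs Y3: X5 (payoff 5); vs Y4: X5 (payoff 6).
Country 2's best responses — vs X1: Y2 (payoff 7); vs X2: Y3 (payoff 7); vs X3: Y1 (payoff 5); vs X4: Y2 (payoff 4); vs X5: Y4 (payoff 2).
The only mutual best response is (X5, Y4); neither player gains by switching there.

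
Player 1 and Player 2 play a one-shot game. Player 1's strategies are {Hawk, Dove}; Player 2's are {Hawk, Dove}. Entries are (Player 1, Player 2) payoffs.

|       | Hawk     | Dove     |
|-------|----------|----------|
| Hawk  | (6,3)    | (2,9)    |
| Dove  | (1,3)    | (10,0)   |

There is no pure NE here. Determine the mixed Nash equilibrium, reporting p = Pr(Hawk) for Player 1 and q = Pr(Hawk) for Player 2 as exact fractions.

p = 1/3, q = 8/13

In a mixed NE each player is indifferent between their pure strategies, so the opponent's mix sets the indifference.
Player 2 indifferent between Hawk and Dove: p·3 + (1−p)·3 = p·9 + (1−p)·0 ⟹ 3 + 0p = 0 + 9p ⟹ p = 1/3.
Player 1 indifferent between Hawk and Dove: q·6 + (1−q)·2 = q·1 + (1−q)·10 ⟹ 2 + 4q = 10 + (-9)q ⟹ q = 8/13.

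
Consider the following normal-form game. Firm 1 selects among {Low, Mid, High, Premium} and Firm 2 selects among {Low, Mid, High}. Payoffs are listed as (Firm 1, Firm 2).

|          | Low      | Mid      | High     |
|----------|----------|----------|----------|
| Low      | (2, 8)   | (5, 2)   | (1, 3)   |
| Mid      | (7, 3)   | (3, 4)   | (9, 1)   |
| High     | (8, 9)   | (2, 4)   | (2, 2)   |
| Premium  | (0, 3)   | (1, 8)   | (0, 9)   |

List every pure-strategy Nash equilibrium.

Find each player's best response to every opponent strategy; NE are the intersections.
Firm 1's best responses — vs Low: High (payoff 8); vs Mid: Low (payoff 5); vs High: Mid (payoff 9).
Firm 2's best responses — vs Low: Low (payoff 8); vs Mid: Mid (payoff 4); vs High: Low (payoff 9); vs Premium: High (payoff 9).
The only mutual best response is (High, Low); neither player gains by switching there.

(High, Low)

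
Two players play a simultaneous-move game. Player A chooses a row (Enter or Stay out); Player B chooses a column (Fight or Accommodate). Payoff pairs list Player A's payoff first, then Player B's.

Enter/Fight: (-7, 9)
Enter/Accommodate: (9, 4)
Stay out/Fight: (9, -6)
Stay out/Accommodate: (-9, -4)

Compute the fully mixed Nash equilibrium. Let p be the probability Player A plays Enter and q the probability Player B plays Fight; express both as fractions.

Each player's mixing probability is pinned down by making the *other* player indifferent.
Player B indifferent between Fight and Accommodate: p·9 + (1−p)·(-6) = p·4 + (1−p)·(-4) ⟹ (-6) + 15p = (-4) + 8p ⟹ p = 2/7.
Player A indifferent between Enter and Stay out: q·(-7) + (1−q)·9 = q·9 + (1−q)·(-9) ⟹ 9 + (-16)q = (-9) + 18q ⟹ q = 9/17.

p = 2/7, q = 9/17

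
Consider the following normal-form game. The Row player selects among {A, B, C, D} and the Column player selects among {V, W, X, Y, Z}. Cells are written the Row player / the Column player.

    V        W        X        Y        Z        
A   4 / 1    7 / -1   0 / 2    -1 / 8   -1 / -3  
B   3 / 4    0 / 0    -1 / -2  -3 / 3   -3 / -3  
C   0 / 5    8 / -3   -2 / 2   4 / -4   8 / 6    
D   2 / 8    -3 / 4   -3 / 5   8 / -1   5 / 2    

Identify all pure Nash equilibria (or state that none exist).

A profile is a Nash equilibrium when each player is best-responding to the other.
The Row player's best responses — vs V: A (payoff 4); vs W: C (payoff 8); vs X: A (payoff 0); vs Y: D (payoff 8); vs Z: C (payoff 8).
The Column player's best responses — vs A: Y (payoff 8); vs B: V (payoff 4); vs C: Z (payoff 6); vs D: V (payoff 8).
The only mutual best response is (C, Z); neither player gains by switching there.

(C, Z)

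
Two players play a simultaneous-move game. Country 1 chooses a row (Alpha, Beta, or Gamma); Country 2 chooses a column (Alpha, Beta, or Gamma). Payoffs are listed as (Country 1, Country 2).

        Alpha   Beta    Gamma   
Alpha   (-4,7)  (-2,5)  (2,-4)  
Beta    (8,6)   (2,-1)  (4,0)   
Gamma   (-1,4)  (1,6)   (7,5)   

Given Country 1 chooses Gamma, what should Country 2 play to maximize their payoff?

With Country 1 fixed at Gamma, Country 2's payoffs are: Alpha → 4, Beta → 6, Gamma → 5.
The maximum is 6, achieved by Beta.

Beta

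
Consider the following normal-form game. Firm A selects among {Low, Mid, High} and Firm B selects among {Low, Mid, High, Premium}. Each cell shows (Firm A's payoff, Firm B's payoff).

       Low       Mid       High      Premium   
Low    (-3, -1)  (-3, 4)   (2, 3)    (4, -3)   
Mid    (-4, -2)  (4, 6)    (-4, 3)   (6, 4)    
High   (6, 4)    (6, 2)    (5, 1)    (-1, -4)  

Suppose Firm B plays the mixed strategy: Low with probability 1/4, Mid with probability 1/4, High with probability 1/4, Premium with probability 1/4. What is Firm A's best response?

High

Compute Firm A's expected payoff from each pure strategy against the given mix.
Low: (1/4)·(-3) + (1/4)·(-3) + (1/4)·2 + (1/4)·4 = 0
Mid: (1/4)·(-4) + (1/4)·4 + (1/4)·(-4) + (1/4)·6 = 1/2
High: (1/4)·6 + (1/4)·6 + (1/4)·5 + (1/4)·(-1) = 4
Highest expected payoff is 4, from High.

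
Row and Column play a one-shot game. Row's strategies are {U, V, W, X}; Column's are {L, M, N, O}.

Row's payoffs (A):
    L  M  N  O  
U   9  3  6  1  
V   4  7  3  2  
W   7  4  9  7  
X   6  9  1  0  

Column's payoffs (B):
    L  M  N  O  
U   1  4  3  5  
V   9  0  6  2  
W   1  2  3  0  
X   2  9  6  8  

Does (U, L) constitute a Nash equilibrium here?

Holding Column at L: Row gets 9 from U, versus 4 from V, 7 from W, 6 from X. No profitable deviation for Row.
Holding Row at U: Column gets 1 from L but could get 5 by switching to O. Column has a profitable deviation.

No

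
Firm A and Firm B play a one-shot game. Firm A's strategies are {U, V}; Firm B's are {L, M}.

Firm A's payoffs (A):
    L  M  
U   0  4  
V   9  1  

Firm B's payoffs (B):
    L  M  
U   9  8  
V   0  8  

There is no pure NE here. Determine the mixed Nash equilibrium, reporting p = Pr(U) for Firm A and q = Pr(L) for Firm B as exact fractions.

p = 8/9, q = 1/4

In a mixed NE each player is indifferent between their pure strategies, so the opponent's mix sets the indifference.
Firm B indifferent between L and M: p·9 + (1−p)·0 = p·8 + (1−p)·8 ⟹ 0 + 9p = 8 + 0p ⟹ p = 8/9.
Firm A indifferent between U and V: q·0 + (1−q)·4 = q·9 + (1−q)·1 ⟹ 4 + (-4)q = 1 + 8q ⟹ q = 1/4.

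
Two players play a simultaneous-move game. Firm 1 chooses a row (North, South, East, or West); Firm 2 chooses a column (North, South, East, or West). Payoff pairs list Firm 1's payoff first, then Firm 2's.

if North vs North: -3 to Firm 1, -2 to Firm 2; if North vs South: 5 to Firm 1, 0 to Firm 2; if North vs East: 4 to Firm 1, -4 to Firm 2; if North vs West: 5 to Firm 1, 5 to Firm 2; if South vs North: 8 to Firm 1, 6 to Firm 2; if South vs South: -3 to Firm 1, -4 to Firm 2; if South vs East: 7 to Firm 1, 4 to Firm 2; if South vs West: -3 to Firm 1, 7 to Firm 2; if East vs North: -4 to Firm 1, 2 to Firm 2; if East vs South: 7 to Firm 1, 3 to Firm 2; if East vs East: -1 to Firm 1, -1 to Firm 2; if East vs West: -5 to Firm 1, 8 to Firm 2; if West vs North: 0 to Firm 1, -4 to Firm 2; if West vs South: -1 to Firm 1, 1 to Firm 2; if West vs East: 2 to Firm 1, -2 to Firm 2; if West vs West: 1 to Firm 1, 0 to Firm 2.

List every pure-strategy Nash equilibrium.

A profile is a Nash equilibrium when each player is best-responding to the other.
Firm 1's best responses — vs North: South (payoff 8); vs South: East (payoff 7); vs East: South (payoff 7); vs West: North (payoff 5).
Firm 2's best responses — vs North: West (payoff 5); vs South: West (payoff 7); vs East: West (payoff 8); vs West: South (payoff 1).
The only mutual best response is (North, West); neither player gains by switching there.

(North, West)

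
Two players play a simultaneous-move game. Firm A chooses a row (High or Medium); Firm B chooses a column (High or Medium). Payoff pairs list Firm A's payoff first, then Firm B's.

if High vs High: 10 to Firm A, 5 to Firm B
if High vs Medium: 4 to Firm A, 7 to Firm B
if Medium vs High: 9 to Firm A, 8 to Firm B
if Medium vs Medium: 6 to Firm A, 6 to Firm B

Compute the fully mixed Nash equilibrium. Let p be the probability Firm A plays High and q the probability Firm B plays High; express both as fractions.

p = 1/2, q = 2/3

In a mixed NE each player is indifferent between their pure strategies, so the opponent's mix sets the indifference.
Firm B indifferent between High and Medium: p·5 + (1−p)·8 = p·7 + (1−p)·6 ⟹ 8 + (-3)p = 6 + 1p ⟹ p = 1/2.
Firm A indifferent between High and Medium: q·10 + (1−q)·4 = q·9 + (1−q)·6 ⟹ 4 + 6q = 6 + 3q ⟹ q = 2/3.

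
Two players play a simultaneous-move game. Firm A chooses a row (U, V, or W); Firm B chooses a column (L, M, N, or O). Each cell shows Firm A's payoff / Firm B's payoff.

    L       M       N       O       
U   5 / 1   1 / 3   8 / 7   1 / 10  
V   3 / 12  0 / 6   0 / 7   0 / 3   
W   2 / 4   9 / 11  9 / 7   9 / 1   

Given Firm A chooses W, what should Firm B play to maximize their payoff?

With Firm A fixed at W, Firm B's payoffs are: L → 4, M → 11, N → 7, O → 1.
The maximum is 11, achieved by M.

M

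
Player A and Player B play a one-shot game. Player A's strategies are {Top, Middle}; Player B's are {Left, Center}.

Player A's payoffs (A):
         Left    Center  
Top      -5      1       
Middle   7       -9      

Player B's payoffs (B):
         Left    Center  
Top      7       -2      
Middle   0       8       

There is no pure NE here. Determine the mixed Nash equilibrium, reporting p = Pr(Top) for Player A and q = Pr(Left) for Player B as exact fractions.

In a mixed NE each player is indifferent between their pure strategies, so the opponent's mix sets the indifference.
Player B indifferent between Left and Center: p·7 + (1−p)·0 = p·(-2) + (1−p)·8 ⟹ 0 + 7p = 8 + (-10)p ⟹ p = 8/17.
Player A indifferent between Top and Middle: q·(-5) + (1−q)·1 = q·7 + (1−q)·(-9) ⟹ 1 + (-6)q = (-9) + 16q ⟹ q = 5/11.

p = 8/17, q = 5/11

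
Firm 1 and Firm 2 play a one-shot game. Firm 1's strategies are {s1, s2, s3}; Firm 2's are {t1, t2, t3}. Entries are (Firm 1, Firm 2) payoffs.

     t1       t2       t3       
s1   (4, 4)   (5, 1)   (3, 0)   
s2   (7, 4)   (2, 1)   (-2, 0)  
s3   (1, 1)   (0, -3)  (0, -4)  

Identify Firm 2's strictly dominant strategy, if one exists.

A strategy is strictly dominant if it gives Firm 2 a strictly higher payoff than every other strategy, against every choice by the opponent.
t1 strictly dominates: vs s1: 4 > each of {1, 0}; vs s2: 4 > each of {1, 0}; vs s3: 1 > each of {-3, -4}.

t1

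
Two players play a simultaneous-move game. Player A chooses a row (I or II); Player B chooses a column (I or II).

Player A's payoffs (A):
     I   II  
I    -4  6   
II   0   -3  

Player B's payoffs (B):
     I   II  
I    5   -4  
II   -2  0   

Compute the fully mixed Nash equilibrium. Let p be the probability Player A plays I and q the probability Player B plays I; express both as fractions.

Each player's mixing probability is pinned down by making the *other* player indifferent.
Player B indifferent between I and II: p·5 + (1−p)·(-2) = p·(-4) + (1−p)·0 ⟹ (-2) + 7p = 0 + (-4)p ⟹ p = 2/11.
Player A indifferent between I and II: q·(-4) + (1−q)·6 = q·0 + (1−q)·(-3) ⟹ 6 + (-10)q = (-3) + 3q ⟹ q = 9/13.

p = 2/11, q = 9/13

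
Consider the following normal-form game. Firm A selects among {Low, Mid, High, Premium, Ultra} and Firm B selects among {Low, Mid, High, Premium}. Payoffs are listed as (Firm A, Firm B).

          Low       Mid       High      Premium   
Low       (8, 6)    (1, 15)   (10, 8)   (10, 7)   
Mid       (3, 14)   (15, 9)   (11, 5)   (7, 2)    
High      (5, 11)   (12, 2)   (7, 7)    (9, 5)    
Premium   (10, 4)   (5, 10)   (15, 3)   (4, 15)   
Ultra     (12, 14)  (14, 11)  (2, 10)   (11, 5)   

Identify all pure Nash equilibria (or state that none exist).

(Ultra, Low)

A profile is a Nash equilibrium when each player is best-responding to the other.
Firm A's best responses — vs Low: Ultra (payoff 12); vs Mid: Mid (payoff 15); vs High: Premium (payoff 15); vs Premium: Ultra (payoff 11).
Firm B's best responses — vs Low: Mid (payoff 15); vs Mid: Low (payoff 14); vs High: Low (payoff 11); vs Premium: Premium (payoff 15); vs Ultra: Low (payoff 14).
The only mutual best response is (Ultra, Low); neither player gains by switching there.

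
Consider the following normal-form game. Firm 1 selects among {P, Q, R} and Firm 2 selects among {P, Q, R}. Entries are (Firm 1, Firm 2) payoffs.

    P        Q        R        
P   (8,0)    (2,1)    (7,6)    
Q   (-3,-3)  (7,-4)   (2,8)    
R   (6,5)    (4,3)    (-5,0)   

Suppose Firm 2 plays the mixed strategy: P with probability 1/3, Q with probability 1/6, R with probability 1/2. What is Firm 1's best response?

Firm 1's best reply maximizes expected payoff against the mix.
P: (1/3)·8 + (1/6)·2 + (1/2)·7 = 13/2
Q: (1/3)·(-3) + (1/6)·7 + (1/2)·2 = 7/6
R: (1/3)·6 + (1/6)·4 + (1/2)·(-5) = 1/6
Highest expected payoff is 13/2, from P.

P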